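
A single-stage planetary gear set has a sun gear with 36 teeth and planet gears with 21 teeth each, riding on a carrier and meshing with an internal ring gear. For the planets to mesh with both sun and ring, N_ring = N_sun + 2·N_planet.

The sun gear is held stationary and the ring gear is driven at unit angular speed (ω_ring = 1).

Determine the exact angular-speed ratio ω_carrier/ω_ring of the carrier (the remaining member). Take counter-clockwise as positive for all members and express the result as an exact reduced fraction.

N_ring = 36 + 2·21 = 78
36(ω_s−ω_c) = −78(ω_r−ω_c),  ω_s=0, ω_r=1
36(0−ω_c) = −78(1−ω_c)  ⇒  114ω_c = 78  ⇒  ω_c = 13/19
ω_c/ω_r = 13/19

13/19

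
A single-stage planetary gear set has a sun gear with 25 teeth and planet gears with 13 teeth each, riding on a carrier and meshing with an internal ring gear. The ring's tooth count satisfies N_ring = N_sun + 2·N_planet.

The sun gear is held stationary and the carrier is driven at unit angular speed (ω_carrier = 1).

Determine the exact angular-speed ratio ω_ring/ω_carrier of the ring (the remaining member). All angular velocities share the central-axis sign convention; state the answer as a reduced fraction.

76/51

N_ring = 25 + 2·13 = 51
25(ω_s−ω_c) = −51(ω_r−ω_c),  ω_s=0, ω_c=1
ω_r = 1 − (25/51)(0−1) = 76/51
ω_r/ω_c = 76/51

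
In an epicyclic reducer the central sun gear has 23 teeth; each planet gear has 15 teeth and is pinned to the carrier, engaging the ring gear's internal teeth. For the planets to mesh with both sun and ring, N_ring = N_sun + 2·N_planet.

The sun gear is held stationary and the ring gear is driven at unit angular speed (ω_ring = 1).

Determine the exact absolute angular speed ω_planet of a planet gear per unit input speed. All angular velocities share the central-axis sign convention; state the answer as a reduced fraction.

N_ring = 23 + 2·15 = 53
23(ω_s−ω_c) = −53(ω_r−ω_c),  ω_s=0, ω_r=1
23(0−ω_c) = −53(1−ω_c)  ⇒  76ω_c = 53  ⇒  ω_c = 53/76
sun–planet: 23·(0−53/76) = −15·(ω_p−ω_c)  ⇒  ω_p−ω_c = −(23/15)·(-53/76) = 1219/1140
ω_p = 53/76 + 1219/1140 = 53/30

53/30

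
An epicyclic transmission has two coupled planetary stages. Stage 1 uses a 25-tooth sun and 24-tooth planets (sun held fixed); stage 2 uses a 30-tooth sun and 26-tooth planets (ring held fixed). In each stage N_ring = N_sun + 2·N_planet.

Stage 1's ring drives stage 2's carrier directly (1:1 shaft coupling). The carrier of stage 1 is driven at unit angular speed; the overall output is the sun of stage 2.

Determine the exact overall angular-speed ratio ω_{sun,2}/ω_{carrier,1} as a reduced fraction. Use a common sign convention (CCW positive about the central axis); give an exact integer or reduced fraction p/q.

5488/1095

Stage 1: N_ring = 25 + 2·24 = 73
Stage 1: 25(ω_s−ω_c) = −73(ω_r−ω_c),  ω_s=0, ω_c=1
Stage 1: ω_r = 1 − (25/73)(0−1) = 98/73
  ⇒ ω_r¹/ω_c¹ = 98/73
Stage 2: N_ring = 30 + 2·26 = 82
Stage 2: 30(ω_s−ω_c) = −82(ω_r−ω_c),  ω_r=0, ω_c=1
Stage 2: ω_s = 1 − (82/30)(0−1) = 56/15
  ⇒ ω_s²/ω_c² = 56/15
Coupling ω_c² = ω_r¹ ⇒ overall = 98/73 × 56/15 = 5488/1095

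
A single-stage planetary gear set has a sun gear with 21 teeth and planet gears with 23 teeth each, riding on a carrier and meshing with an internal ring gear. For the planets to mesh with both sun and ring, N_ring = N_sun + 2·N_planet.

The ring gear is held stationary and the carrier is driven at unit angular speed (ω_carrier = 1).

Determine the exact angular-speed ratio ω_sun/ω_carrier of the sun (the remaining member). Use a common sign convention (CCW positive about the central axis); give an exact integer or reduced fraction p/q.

88/21

N_ring = 21 + 2·23 = 67
21(ω_s−ω_c) = −67(ω_r−ω_c),  ω_r=0, ω_c=1
ω_s = 1 − (67/21)(0−1) = 88/21
ω_s/ω_c = 88/21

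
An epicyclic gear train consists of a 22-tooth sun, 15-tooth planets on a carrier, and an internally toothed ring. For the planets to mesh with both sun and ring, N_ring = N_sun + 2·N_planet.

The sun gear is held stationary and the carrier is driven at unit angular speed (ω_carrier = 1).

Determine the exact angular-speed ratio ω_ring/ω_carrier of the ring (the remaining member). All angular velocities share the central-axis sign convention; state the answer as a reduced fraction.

N_ring = 22 + 2·15 = 52
22(ω_s−ω_c) = −52(ω_r−ω_c),  ω_s=0, ω_c=1
ω_r = 1 − (22/52)(0−1) = 37/26
ω_r/ω_c = 37/26

37/26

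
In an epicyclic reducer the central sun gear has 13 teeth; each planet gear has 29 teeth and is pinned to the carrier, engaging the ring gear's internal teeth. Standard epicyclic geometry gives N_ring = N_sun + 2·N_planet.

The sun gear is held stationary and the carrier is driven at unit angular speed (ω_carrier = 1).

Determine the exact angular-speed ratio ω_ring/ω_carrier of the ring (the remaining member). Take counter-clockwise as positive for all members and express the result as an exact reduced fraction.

84/71

N_ring = 13 + 2·29 = 71
13(ω_s−ω_c) = −71(ω_r−ω_c),  ω_s=0, ω_c=1
ω_r = 1 − (13/71)(0−1) = 84/71
ω_r/ω_c = 84/71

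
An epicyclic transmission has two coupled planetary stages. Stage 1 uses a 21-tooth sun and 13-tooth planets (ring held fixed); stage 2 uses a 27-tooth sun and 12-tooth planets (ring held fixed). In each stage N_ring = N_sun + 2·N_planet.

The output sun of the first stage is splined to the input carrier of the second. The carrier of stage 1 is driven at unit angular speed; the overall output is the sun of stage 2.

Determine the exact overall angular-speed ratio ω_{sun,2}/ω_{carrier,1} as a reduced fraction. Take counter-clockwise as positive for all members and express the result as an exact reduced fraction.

1768/189

Stage 1: N_ring = 21 + 2·13 = 47
Stage 1: 21(ω_s−ω_c) = −47(ω_r−ω_c),  ω_r=0, ω_c=1
Stage 1: ω_s = 1 − (47/21)(0−1) = 68/21
  ⇒ ω_s¹/ω_c¹ = 68/21
Stage 2: N_ring = 27 + 2·12 = 51
Stage 2: 27(ω_s−ω_c) = −51(ω_r−ω_c),  ω_r=0, ω_c=1
Stage 2: ω_s = 1 − (51/27)(0−1) = 26/9
  ⇒ ω_s²/ω_c² = 26/9
Coupling ω_c² = ω_s¹ ⇒ overall = 68/21 × 26/9 = 1768/189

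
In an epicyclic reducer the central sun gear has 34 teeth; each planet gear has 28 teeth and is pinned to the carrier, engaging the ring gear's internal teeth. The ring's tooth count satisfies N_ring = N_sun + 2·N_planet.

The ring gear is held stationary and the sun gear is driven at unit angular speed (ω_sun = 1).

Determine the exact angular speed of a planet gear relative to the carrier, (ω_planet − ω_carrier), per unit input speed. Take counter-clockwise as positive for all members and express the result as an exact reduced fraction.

N_ring = 34 + 2·28 = 90
34(ω_s−ω_c) = −90(ω_r−ω_c),  ω_r=0, ω_s=1
34(1−ω_c) = −90(0−ω_c)  ⇒  124ω_c = 34  ⇒  ω_c = 17/62
sun–planet: 34·(1−17/62) = −28·(ω_p−ω_c)  ⇒  ω_p−ω_c = −(34/28)·(45/62) = -765/868

-765/868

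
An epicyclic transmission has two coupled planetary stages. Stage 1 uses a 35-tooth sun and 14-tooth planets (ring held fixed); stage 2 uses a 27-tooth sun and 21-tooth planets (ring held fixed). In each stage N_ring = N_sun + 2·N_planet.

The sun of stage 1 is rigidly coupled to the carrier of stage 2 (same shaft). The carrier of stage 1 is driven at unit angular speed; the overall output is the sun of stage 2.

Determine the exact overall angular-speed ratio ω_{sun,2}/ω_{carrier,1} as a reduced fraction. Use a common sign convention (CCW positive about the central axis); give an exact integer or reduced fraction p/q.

Stage 1: N_ring = 35 + 2·14 = 63
Stage 1: 35(ω_s−ω_c) = −63(ω_r−ω_c),  ω_r=0, ω_c=1
Stage 1: ω_s = 1 − (63/35)(0−1) = 14/5
  ⇒ ω_s¹/ω_c¹ = 14/5
Stage 2: N_ring = 27 + 2·21 = 69
Stage 2: 27(ω_s−ω_c) = −69(ω_r−ω_c),  ω_r=0, ω_c=1
Stage 2: ω_s = 1 − (69/27)(0−1) = 32/9
  ⇒ ω_s²/ω_c² = 32/9
Coupling ω_c² = ω_s¹ ⇒ overall = 14/5 × 32/9 = 448/45

448/45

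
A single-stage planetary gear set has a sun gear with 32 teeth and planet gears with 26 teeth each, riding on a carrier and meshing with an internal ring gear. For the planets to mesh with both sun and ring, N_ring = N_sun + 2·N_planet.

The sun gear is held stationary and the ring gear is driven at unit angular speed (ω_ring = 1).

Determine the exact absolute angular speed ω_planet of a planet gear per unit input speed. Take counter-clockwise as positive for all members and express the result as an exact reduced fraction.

21/13

N_ring = 32 + 2·26 = 84
32(ω_s−ω_c) = −84(ω_r−ω_c),  ω_s=0, ω_r=1
32(0−ω_c) = −84(1−ω_c)  ⇒  116ω_c = 84  ⇒  ω_c = 21/29
sun–planet: 32·(0−21/29) = −26·(ω_p−ω_c)  ⇒  ω_p−ω_c = −(32/26)·(-21/29) = 336/377
ω_p = 21/29 + 336/377 = 21/13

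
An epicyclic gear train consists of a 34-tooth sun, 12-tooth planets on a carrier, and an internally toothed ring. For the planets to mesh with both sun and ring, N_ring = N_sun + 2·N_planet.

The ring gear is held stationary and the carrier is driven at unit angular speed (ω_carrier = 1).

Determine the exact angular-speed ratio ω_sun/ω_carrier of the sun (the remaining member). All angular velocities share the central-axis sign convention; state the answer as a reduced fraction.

N_ring = 34 + 2·12 = 58
34(ω_s−ω_c) = −58(ω_r−ω_c),  ω_r=0, ω_c=1
ω_s = 1 − (58/34)(0−1) = 46/17
ω_s/ω_c = 46/17

46/17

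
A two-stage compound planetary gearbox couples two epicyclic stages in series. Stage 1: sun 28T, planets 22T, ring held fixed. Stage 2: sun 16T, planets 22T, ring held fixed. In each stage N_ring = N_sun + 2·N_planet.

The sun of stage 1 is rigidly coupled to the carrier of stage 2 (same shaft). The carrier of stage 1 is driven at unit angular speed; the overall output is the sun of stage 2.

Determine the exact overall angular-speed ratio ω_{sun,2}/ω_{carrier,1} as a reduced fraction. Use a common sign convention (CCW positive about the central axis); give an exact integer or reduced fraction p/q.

475/28

Stage 1: N_ring = 28 + 2·22 = 72
Stage 1: 28(ω_s−ω_c) = −72(ω_r−ω_c),  ω_r=0, ω_c=1
Stage 1: ω_s = 1 − (72/28)(0−1) = 25/7
  ⇒ ω_s¹/ω_c¹ = 25/7
Stage 2: N_ring = 16 + 2·22 = 60
Stage 2: 16(ω_s−ω_c) = −60(ω_r−ω_c),  ω_r=0, ω_c=1
Stage 2: ω_s = 1 − (60/16)(0−1) = 19/4
  ⇒ ω_s²/ω_c² = 19/4
Coupling ω_c² = ω_s¹ ⇒ overall = 25/7 × 19/4 = 475/28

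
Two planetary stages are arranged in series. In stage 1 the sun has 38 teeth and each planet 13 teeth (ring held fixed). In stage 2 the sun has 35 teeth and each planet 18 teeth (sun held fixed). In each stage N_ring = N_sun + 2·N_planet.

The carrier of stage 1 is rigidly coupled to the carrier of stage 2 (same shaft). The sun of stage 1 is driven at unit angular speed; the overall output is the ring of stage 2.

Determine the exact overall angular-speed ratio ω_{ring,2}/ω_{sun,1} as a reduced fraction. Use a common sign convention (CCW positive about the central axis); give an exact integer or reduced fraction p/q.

Stage 1: N_ring = 38 + 2·13 = 64
Stage 1: 38(ω_s−ω_c) = −64(ω_r−ω_c),  ω_r=0, ω_s=1
Stage 1: 38(1−ω_c) = −64(0−ω_c)  ⇒  102ω_c = 38  ⇒  ω_c = 19/51
  ⇒ ω_c¹/ω_s¹ = 19/51
Stage 2: N_ring = 35 + 2·18 = 71
Stage 2: 35(ω_s−ω_c) = −71(ω_r−ω_c),  ω_s=0, ω_c=1
Stage 2: ω_r = 1 − (35/71)(0−1) = 106/71
  ⇒ ω_r²/ω_c² = 106/71
Coupling ω_c² = ω_c¹ ⇒ overall = 19/51 × 106/71 = 2014/3621

2014/3621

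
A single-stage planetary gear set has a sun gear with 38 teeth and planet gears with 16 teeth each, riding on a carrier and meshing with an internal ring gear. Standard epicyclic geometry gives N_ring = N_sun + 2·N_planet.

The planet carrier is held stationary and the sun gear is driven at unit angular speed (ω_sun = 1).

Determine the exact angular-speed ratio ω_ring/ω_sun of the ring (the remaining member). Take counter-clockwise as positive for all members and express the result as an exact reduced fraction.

-19/35

N_ring = 38 + 2·16 = 70
38(ω_s−ω_c) = −70(ω_r−ω_c),  ω_c=0, ω_s=1
ω_r = 0 − (38/70)(1−0) = -19/35
ω_r/ω_s = -19/35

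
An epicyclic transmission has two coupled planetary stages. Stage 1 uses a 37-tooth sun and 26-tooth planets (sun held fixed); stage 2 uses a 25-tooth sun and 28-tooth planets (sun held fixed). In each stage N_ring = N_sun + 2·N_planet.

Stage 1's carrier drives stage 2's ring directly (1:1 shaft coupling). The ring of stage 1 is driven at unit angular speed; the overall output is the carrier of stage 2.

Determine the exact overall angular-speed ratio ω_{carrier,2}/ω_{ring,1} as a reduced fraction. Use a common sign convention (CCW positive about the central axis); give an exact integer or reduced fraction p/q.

801/1484

Stage 1: N_ring = 37 + 2·26 = 89
Stage 1: 37(ω_s−ω_c) = −89(ω_r−ω_c),  ω_s=0, ω_r=1
Stage 1: 37(0−ω_c) = −89(1−ω_c)  ⇒  126ω_c = 89  ⇒  ω_c = 89/126
  ⇒ ω_c¹/ω_r¹ = 89/126
Stage 2: N_ring = 25 + 2·28 = 81
Stage 2: 25(ω_s−ω_c) = −81(ω_r−ω_c),  ω_s=0, ω_r=1
Stage 2: 25(0−ω_c) = −81(1−ω_c)  ⇒  106ω_c = 81  ⇒  ω_c = 81/106
  ⇒ ω_c²/ω_r² = 81/106
Coupling ω_r² = ω_c¹ ⇒ overall = 89/126 × 81/106 = 801/1484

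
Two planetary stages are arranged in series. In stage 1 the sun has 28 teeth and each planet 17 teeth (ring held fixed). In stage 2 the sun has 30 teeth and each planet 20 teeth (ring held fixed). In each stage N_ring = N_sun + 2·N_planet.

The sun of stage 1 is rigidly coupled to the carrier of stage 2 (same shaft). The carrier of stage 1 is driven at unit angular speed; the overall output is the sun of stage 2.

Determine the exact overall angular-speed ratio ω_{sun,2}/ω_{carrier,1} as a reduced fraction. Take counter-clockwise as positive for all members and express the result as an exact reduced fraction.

Stage 1: N_ring = 28 + 2·17 = 62
Stage 1: 28(ω_s−ω_c) = −62(ω_r−ω_c),  ω_r=0, ω_c=1
Stage 1: ω_s = 1 − (62/28)(0−1) = 45/14
  ⇒ ω_s¹/ω_c¹ = 45/14
Stage 2: N_ring = 30 + 2·20 = 70
Stage 2: 30(ω_s−ω_c) = −70(ω_r−ω_c),  ω_r=0, ω_c=1
Stage 2: ω_s = 1 − (70/30)(0−1) = 10/3
  ⇒ ω_s²/ω_c² = 10/3
Coupling ω_c² = ω_s¹ ⇒ overall = 45/14 × 10/3 = 75/7

75/7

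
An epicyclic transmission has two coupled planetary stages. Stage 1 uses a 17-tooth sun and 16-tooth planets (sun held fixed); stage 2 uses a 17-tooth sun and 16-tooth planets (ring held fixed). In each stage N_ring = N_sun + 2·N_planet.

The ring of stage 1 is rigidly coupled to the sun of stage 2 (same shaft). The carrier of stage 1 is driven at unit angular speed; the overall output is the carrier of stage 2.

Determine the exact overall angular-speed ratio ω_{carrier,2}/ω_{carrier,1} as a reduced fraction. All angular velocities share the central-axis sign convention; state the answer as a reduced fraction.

17/49

Stage 1: N_ring = 17 + 2·16 = 49
Stage 1: 17(ω_s−ω_c) = −49(ω_r−ω_c),  ω_s=0, ω_c=1
Stage 1: ω_r = 1 − (17/49)(0−1) = 66/49
  ⇒ ω_r¹/ω_c¹ = 66/49
Stage 2: N_ring = 17 + 2·16 = 49
Stage 2: 17(ω_s−ω_c) = −49(ω_r−ω_c),  ω_r=0, ω_s=1
Stage 2: 17(1−ω_c) = −49(0−ω_c)  ⇒  66ω_c = 17  ⇒  ω_c = 17/66
  ⇒ ω_c²/ω_s² = 17/66
Coupling ω_s² = ω_r¹ ⇒ overall = 66/49 × 17/66 = 17/49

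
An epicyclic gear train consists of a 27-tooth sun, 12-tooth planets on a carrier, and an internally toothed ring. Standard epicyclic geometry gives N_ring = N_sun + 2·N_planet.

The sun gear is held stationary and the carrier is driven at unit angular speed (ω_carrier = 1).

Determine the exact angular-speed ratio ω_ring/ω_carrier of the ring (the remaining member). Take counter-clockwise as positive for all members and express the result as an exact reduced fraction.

N_ring = 27 + 2·12 = 51
27(ω_s−ω_c) = −51(ω_r−ω_c),  ω_s=0, ω_c=1
ω_r = 1 − (27/51)(0−1) = 26/17
ω_r/ω_c = 26/17

26/17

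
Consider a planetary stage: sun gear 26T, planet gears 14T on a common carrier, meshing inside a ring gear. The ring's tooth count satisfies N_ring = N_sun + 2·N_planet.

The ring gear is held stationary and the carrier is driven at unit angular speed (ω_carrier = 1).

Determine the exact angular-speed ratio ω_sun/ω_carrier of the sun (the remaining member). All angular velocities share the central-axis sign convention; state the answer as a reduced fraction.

N_ring = 26 + 2·14 = 54
26(ω_s−ω_c) = −54(ω_r−ω_c),  ω_r=0, ω_c=1
ω_s = 1 − (54/26)(0−1) = 40/13
ω_s/ω_c = 40/13

40/13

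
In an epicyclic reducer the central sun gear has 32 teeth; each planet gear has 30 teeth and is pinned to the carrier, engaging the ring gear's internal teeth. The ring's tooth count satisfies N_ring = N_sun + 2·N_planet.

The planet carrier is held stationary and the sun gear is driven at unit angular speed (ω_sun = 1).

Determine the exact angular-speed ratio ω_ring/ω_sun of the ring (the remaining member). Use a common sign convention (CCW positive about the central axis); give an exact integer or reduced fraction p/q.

-8/23

N_ring = 32 + 2·30 = 92
32(ω_s−ω_c) = −92(ω_r−ω_c),  ω_c=0, ω_s=1
ω_r = 0 − (32/92)(1−0) = -8/23
ω_r/ω_s = -8/23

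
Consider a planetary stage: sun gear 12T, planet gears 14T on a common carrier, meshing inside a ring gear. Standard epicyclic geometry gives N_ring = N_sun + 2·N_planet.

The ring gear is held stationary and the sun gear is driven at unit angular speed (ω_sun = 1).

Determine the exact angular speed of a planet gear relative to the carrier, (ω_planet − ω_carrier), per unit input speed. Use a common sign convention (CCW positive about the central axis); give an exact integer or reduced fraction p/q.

N_ring = 12 + 2·14 = 40
12(ω_s−ω_c) = −40(ω_r−ω_c),  ω_r=0, ω_s=1
12(1−ω_c) = −40(0−ω_c)  ⇒  52ω_c = 12  ⇒  ω_c = 3/13
sun–planet: 12·(1−3/13) = −14·(ω_p−ω_c)  ⇒  ω_p−ω_c = −(12/14)·(10/13) = -60/91

-60/91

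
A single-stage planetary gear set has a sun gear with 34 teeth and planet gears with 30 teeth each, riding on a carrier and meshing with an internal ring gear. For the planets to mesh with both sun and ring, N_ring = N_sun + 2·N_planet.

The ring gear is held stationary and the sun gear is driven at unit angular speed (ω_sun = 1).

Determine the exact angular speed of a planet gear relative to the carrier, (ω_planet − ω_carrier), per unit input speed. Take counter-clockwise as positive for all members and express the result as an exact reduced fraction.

-799/960

N_ring = 34 + 2·30 = 94
34(ω_s−ω_c) = −94(ω_r−ω_c),  ω_r=0, ω_s=1
34(1−ω_c) = −94(0−ω_c)  ⇒  128ω_c = 34  ⇒  ω_c = 17/64
sun–planet: 34·(1−17/64) = −30·(ω_p−ω_c)  ⇒  ω_p−ω_c = −(34/30)·(47/64) = -799/960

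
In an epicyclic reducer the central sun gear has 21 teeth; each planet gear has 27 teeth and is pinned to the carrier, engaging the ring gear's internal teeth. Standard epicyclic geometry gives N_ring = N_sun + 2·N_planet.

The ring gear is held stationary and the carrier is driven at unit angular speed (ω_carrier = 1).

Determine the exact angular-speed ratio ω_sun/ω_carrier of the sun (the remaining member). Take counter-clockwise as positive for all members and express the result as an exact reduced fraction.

32/7

N_ring = 21 + 2·27 = 75
21(ω_s−ω_c) = −75(ω_r−ω_c),  ω_r=0, ω_c=1
ω_s = 1 − (75/21)(0−1) = 32/7
ω_s/ω_c = 32/7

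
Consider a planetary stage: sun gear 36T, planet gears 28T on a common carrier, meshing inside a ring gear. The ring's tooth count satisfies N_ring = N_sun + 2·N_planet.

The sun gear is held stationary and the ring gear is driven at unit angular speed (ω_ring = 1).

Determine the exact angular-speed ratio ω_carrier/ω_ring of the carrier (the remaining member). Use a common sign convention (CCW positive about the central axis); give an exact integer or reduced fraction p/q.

N_ring = 36 + 2·28 = 92
36(ω_s−ω_c) = −92(ω_r−ω_c),  ω_s=0, ω_r=1
36(0−ω_c) = −92(1−ω_c)  ⇒  128ω_c = 92  ⇒  ω_c = 23/32
ω_c/ω_r = 23/32

23/32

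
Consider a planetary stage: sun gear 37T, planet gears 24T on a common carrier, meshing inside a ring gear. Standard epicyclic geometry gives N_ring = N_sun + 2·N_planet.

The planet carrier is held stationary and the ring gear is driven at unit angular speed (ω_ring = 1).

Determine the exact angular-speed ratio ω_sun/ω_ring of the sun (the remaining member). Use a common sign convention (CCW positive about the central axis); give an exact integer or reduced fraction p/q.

N_ring = 37 + 2·24 = 85
37(ω_s−ω_c) = −85(ω_r−ω_c),  ω_c=0, ω_r=1
ω_s = 0 − (85/37)(1−0) = -85/37
ω_s/ω_r = -85/37

-85/37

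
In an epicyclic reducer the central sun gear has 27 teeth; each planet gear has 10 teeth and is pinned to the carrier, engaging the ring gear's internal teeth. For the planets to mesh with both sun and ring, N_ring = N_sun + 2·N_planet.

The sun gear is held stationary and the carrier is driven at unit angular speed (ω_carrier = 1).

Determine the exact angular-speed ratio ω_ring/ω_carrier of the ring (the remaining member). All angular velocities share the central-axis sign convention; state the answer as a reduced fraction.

74/47

N_ring = 27 + 2·10 = 47
27(ω_s−ω_c) = −47(ω_r−ω_c),  ω_s=0, ω_c=1
ω_r = 1 − (27/47)(0−1) = 74/47
ω_r/ω_c = 74/47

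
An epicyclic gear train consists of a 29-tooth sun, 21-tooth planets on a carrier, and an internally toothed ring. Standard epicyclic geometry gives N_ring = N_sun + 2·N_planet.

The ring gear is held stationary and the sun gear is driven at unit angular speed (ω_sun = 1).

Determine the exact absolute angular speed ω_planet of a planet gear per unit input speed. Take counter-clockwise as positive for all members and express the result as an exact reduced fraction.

-29/42

N_ring = 29 + 2·21 = 71
29(ω_s−ω_c) = −71(ω_r−ω_c),  ω_r=0, ω_s=1
29(1−ω_c) = −71(0−ω_c)  ⇒  100ω_c = 29  ⇒  ω_c = 29/100
sun–planet: 29·(1−29/100) = −21·(ω_p−ω_c)  ⇒  ω_p−ω_c = −(29/21)·(71/100) = -2059/2100
ω_p = 29/100 − 2059/2100 = -29/42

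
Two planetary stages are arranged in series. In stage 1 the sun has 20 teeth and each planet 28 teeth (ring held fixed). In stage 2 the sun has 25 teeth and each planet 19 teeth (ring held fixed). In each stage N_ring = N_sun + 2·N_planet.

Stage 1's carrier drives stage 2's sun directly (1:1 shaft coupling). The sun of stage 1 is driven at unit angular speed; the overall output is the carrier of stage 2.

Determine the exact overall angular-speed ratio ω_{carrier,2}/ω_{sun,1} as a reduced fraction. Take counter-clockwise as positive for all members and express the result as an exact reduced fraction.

Stage 1: N_ring = 20 + 2·28 = 76
Stage 1: 20(ω_s−ω_c) = −76(ω_r−ω_c),  ω_r=0, ω_s=1
Stage 1: 20(1−ω_c) = −76(0−ω_c)  ⇒  96ω_c = 20  ⇒  ω_c = 5/24
  ⇒ ω_c¹/ω_s¹ = 5/24
Stage 2: N_ring = 25 + 2·19 = 63
Stage 2: 25(ω_s−ω_c) = −63(ω_r−ω_c),  ω_r=0, ω_s=1
Stage 2: 25(1−ω_c) = −63(0−ω_c)  ⇒  88ω_c = 25  ⇒  ω_c = 25/88
  ⇒ ω_c²/ω_s² = 25/88
Coupling ω_s² = ω_c¹ ⇒ overall = 5/24 × 25/88 = 125/2112

125/2112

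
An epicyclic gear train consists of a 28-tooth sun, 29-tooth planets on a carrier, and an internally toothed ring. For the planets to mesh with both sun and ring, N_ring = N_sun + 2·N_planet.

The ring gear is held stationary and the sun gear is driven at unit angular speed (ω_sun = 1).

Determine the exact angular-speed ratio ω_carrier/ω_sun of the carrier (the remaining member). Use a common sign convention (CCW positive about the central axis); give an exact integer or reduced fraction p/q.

N_ring = 28 + 2·29 = 86
28(ω_s−ω_c) = −86(ω_r−ω_c),  ω_r=0, ω_s=1
28(1−ω_c) = −86(0−ω_c)  ⇒  114ω_c = 28  ⇒  ω_c = 14/57
ω_c/ω_s = 14/57

14/57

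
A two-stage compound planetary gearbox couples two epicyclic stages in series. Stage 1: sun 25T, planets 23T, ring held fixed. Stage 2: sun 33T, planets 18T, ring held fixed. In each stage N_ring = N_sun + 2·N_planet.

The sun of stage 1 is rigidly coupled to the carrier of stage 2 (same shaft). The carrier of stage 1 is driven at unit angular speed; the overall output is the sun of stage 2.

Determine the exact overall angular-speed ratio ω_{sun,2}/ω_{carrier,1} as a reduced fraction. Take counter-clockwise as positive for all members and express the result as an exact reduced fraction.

3264/275

Stage 1: N_ring = 25 + 2·23 = 71
Stage 1: 25(ω_s−ω_c) = −71(ω_r−ω_c),  ω_r=0, ω_c=1
Stage 1: ω_s = 1 − (71/25)(0−1) = 96/25
  ⇒ ω_s¹/ω_c¹ = 96/25
Stage 2: N_ring = 33 + 2·18 = 69
Stage 2: 33(ω_s−ω_c) = −69(ω_r−ω_c),  ω_r=0, ω_c=1
Stage 2: ω_s = 1 − (69/33)(0−1) = 34/11
  ⇒ ω_s²/ω_c² = 34/11
Coupling ω_c² = ω_s¹ ⇒ overall = 96/25 × 34/11 = 3264/275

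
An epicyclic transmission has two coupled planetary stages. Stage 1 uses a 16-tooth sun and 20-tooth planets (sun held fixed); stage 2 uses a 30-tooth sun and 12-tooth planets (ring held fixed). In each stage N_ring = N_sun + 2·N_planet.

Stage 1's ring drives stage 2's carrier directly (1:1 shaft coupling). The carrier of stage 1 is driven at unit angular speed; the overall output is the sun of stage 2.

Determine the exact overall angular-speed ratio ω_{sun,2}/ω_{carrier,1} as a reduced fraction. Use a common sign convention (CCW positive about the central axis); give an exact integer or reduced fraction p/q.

Stage 1: N_ring = 16 + 2·20 = 56
Stage 1: 16(ω_s−ω_c) = −56(ω_r−ω_c),  ω_s=0, ω_c=1
Stage 1: ω_r = 1 − (16/56)(0−1) = 9/7
  ⇒ ω_r¹/ω_c¹ = 9/7
Stage 2: N_ring = 30 + 2·12 = 54
Stage 2: 30(ω_s−ω_c) = −54(ω_r−ω_c),  ω_r=0, ω_c=1
Stage 2: ω_s = 1 − (54/30)(0−1) = 14/5
  ⇒ ω_s²/ω_c² = 14/5
Coupling ω_c² = ω_r¹ ⇒ overall = 9/7 × 14/5 = 18/5

18/5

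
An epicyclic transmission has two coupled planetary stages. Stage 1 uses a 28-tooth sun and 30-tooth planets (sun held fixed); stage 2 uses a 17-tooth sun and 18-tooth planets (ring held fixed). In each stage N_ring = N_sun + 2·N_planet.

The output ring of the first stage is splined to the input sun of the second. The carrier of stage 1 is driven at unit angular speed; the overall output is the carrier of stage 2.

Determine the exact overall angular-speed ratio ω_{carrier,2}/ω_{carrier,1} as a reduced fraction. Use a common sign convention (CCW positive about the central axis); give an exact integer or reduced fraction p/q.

Stage 1: N_ring = 28 + 2·30 = 88
Stage 1: 28(ω_s−ω_c) = −88(ω_r−ω_c),  ω_s=0, ω_c=1
Stage 1: ω_r = 1 − (28/88)(0−1) = 29/22
  ⇒ ω_r¹/ω_c¹ = 29/22
Stage 2: N_ring = 17 + 2·18 = 53
Stage 2: 17(ω_s−ω_c) = −53(ω_r−ω_c),  ω_r=0, ω_s=1
Stage 2: 17(1−ω_c) = −53(0−ω_c)  ⇒  70ω_c = 17  ⇒  ω_c = 17/70
  ⇒ ω_c²/ω_s² = 17/70
Coupling ω_s² = ω_r¹ ⇒ overall = 29/22 × 17/70 = 493/1540

493/1540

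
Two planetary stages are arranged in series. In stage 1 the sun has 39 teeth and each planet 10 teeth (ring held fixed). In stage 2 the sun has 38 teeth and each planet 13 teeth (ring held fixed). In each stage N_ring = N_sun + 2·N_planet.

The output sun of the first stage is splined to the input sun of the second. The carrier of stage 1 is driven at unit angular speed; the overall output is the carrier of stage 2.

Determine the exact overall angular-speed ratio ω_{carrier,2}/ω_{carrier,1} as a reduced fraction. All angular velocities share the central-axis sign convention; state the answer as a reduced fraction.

Stage 1: N_ring = 39 + 2·10 = 59
Stage 1: 39(ω_s−ω_c) = −59(ω_r−ω_c),  ω_r=0, ω_c=1
Stage 1: ω_s = 1 − (59/39)(0−1) = 98/39
  ⇒ ω_s¹/ω_c¹ = 98/39
Stage 2: N_ring = 38 + 2·13 = 64
Stage 2: 38(ω_s−ω_c) = −64(ω_r−ω_c),  ω_r=0, ω_s=1
Stage 2: 38(1−ω_c) = −64(0−ω_c)  ⇒  102ω_c = 38  ⇒  ω_c = 19/51
  ⇒ ω_c²/ω_s² = 19/51
Coupling ω_s² = ω_s¹ ⇒ overall = 98/39 × 19/51 = 1862/1989

1862/1989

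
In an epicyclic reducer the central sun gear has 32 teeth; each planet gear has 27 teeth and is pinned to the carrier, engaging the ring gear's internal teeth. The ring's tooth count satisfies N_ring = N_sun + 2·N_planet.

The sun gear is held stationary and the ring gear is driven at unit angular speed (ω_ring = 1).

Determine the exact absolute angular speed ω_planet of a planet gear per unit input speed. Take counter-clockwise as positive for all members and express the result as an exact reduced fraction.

43/27

N_ring = 32 + 2·27 = 86
32(ω_s−ω_c) = −86(ω_r−ω_c),  ω_s=0, ω_r=1
32(0−ω_c) = −86(1−ω_c)  ⇒  118ω_c = 86  ⇒  ω_c = 43/59
sun–planet: 32·(0−43/59) = −27·(ω_p−ω_c)  ⇒  ω_p−ω_c = −(32/27)·(-43/59) = 1376/1593
ω_p = 43/59 + 1376/1593 = 43/27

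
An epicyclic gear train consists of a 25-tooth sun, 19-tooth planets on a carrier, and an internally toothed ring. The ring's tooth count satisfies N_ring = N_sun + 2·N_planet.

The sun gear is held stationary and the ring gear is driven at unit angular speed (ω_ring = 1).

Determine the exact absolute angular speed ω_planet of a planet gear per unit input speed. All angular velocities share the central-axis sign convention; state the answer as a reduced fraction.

N_ring = 25 + 2·19 = 63
25(ω_s−ω_c) = −63(ω_r−ω_c),  ω_s=0, ω_r=1
25(0−ω_c) = −63(1−ω_c)  ⇒  88ω_c = 63  ⇒  ω_c = 63/88
sun–planet: 25·(0−63/88) = −19·(ω_p−ω_c)  ⇒  ω_p−ω_c = −(25/19)·(-63/88) = 1575/1672
ω_p = 63/88 + 1575/1672 = 63/38

63/38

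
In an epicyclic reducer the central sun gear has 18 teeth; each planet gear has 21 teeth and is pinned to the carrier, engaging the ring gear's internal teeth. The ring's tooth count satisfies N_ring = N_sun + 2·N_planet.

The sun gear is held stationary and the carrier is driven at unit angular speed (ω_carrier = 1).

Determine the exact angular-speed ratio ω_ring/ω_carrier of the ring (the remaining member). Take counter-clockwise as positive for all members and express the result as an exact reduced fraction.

N_ring = 18 + 2·21 = 60
18(ω_s−ω_c) = −60(ω_r−ω_c),  ω_s=0, ω_c=1
ω_r = 1 − (18/60)(0−1) = 13/10
ω_r/ω_c = 13/10

13/10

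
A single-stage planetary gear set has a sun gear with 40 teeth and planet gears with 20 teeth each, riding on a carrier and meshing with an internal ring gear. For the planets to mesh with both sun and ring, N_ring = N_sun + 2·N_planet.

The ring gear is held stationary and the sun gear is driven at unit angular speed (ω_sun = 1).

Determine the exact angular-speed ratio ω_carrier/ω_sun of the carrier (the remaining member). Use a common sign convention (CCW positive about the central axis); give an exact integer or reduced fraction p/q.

N_ring = 40 + 2·20 = 80
40(ω_s−ω_c) = −80(ω_r−ω_c),  ω_r=0, ω_s=1
40(1−ω_c) = −80(0−ω_c)  ⇒  120ω_c = 40  ⇒  ω_c = 1/3
ω_c/ω_s = 1/3

1/3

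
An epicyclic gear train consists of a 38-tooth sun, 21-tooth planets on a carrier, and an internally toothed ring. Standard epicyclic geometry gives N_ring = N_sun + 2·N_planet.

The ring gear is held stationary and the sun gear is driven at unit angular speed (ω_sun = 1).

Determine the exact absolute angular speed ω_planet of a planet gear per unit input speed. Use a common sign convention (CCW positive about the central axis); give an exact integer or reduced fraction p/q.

N_ring = 38 + 2·21 = 80
38(ω_s−ω_c) = −80(ω_r−ω_c),  ω_r=0, ω_s=1
38(1−ω_c) = −80(0−ω_c)  ⇒  118ω_c = 38  ⇒  ω_c = 19/59
sun–planet: 38·(1−19/59) = −21·(ω_p−ω_c)  ⇒  ω_p−ω_c = −(38/21)·(40/59) = -1520/1239
ω_p = 19/59 − 1520/1239 = -19/21

-19/21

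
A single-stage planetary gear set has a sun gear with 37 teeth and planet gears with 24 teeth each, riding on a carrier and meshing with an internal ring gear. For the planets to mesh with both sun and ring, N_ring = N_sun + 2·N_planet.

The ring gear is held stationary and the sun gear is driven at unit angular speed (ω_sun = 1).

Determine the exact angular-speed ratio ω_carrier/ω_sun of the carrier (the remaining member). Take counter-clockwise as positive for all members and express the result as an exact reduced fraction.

N_ring = 37 + 2·24 = 85
37(ω_s−ω_c) = −85(ω_r−ω_c),  ω_r=0, ω_s=1
37(1−ω_c) = −85(0−ω_c)  ⇒  122ω_c = 37  ⇒  ω_c = 37/122
ω_c/ω_s = 37/122

37/122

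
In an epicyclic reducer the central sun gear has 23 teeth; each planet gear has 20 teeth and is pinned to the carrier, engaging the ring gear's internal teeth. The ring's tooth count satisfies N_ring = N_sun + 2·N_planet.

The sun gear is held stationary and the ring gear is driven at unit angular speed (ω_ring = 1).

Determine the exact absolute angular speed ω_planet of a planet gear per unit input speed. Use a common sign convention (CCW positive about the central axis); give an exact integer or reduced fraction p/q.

N_ring = 23 + 2·20 = 63
23(ω_s−ω_c) = −63(ω_r−ω_c),  ω_s=0, ω_r=1
23(0−ω_c) = −63(1−ω_c)  ⇒  86ω_c = 63  ⇒  ω_c = 63/86
sun–planet: 23·(0−63/86) = −20·(ω_p−ω_c)  ⇒  ω_p−ω_c = −(23/20)·(-63/86) = 1449/1720
ω_p = 63/86 + 1449/1720 = 63/40

63/40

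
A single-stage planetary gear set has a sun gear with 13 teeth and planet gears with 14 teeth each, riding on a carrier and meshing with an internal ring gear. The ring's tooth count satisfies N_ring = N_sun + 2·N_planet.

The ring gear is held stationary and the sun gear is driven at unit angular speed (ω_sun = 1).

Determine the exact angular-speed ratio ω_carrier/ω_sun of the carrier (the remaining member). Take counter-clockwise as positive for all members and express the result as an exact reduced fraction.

N_ring = 13 + 2·14 = 41
13(ω_s−ω_c) = −41(ω_r−ω_c),  ω_r=0, ω_s=1
13(1−ω_c) = −41(0−ω_c)  ⇒  54ω_c = 13  ⇒  ω_c = 13/54
ω_c/ω_s = 13/54

13/54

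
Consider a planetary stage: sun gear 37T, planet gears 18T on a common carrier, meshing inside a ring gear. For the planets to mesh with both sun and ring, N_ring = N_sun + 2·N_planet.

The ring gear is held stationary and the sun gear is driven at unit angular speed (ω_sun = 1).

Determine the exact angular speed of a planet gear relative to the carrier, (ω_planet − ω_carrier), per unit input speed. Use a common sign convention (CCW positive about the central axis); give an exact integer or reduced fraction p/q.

N_ring = 37 + 2·18 = 73
37(ω_s−ω_c) = −73(ω_r−ω_c),  ω_r=0, ω_s=1
37(1−ω_c) = −73(0−ω_c)  ⇒  110ω_c = 37  ⇒  ω_c = 37/110
sun–planet: 37·(1−37/110) = −18·(ω_p−ω_c)  ⇒  ω_p−ω_c = −(37/18)·(73/110) = -2701/1980

-2701/1980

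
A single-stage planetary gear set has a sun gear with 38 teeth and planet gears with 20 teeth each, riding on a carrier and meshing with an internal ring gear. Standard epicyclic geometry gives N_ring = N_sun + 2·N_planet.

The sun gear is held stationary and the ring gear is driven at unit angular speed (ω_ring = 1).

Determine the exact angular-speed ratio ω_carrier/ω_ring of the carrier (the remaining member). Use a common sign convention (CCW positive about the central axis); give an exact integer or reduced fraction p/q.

N_ring = 38 + 2·20 = 78
38(ω_s−ω_c) = −78(ω_r−ω_c),  ω_s=0, ω_r=1
38(0−ω_c) = −78(1−ω_c)  ⇒  116ω_c = 78  ⇒  ω_c = 39/58
ω_c/ω_r = 39/58

39/58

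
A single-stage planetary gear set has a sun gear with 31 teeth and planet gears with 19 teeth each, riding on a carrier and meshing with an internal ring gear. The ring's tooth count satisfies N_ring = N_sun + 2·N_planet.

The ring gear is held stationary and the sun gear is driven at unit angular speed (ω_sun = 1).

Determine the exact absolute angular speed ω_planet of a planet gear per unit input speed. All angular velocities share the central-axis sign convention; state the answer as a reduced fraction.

N_ring = 31 + 2·19 = 69
31(ω_s−ω_c) = −69(ω_r−ω_c),  ω_r=0, ω_s=1
31(1−ω_c) = −69(0−ω_c)  ⇒  100ω_c = 31  ⇒  ω_c = 31/100
sun–planet: 31·(1−31/100) = −19·(ω_p−ω_c)  ⇒  ω_p−ω_c = −(31/19)·(69/100) = -2139/1900
ω_p = 31/100 − 2139/1900 = -31/38

-31/38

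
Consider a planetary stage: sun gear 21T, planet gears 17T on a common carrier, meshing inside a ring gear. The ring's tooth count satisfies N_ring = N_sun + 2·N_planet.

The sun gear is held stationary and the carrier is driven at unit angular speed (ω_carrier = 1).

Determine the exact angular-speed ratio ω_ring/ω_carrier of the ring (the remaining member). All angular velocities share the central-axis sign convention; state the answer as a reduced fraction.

N_ring = 21 + 2·17 = 55
21(ω_s−ω_c) = −55(ω_r−ω_c),  ω_s=0, ω_c=1
ω_r = 1 − (21/55)(0−1) = 76/55
ω_r/ω_c = 76/55

76/55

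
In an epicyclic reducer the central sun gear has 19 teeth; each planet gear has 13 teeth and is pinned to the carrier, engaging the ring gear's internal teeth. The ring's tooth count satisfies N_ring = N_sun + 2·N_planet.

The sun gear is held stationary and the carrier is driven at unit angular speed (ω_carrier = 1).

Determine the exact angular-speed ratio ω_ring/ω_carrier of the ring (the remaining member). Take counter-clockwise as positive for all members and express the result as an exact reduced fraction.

N_ring = 19 + 2·13 = 45
19(ω_s−ω_c) = −45(ω_r−ω_c),  ω_s=0, ω_c=1
ω_r = 1 − (19/45)(0−1) = 64/45
ω_r/ω_c = 64/45

64/45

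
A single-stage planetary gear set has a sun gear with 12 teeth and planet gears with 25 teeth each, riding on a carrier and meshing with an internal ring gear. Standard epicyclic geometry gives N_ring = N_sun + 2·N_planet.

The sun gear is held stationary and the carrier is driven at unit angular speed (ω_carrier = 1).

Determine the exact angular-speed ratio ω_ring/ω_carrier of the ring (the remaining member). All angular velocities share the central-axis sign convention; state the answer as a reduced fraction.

37/31

N_ring = 12 + 2·25 = 62
12(ω_s−ω_c) = −62(ω_r−ω_c),  ω_s=0, ω_c=1
ω_r = 1 − (12/62)(0−1) = 37/31
ω_r/ω_c = 37/31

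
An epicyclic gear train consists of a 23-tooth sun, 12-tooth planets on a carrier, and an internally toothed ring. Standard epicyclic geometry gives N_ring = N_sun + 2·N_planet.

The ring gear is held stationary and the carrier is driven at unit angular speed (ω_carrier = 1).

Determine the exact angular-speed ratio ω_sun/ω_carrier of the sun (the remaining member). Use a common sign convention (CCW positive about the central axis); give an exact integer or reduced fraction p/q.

N_ring = 23 + 2·12 = 47
23(ω_s−ω_c) = −47(ω_r−ω_c),  ω_r=0, ω_c=1
ω_s = 1 − (47/23)(0−1) = 70/23
ω_s/ω_c = 70/23

70/23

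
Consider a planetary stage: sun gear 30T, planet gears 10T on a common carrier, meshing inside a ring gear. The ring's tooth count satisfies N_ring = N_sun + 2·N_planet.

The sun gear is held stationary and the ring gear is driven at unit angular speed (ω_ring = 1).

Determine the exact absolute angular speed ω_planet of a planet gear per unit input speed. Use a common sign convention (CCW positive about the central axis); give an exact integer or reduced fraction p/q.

N_ring = 30 + 2·10 = 50
30(ω_s−ω_c) = −50(ω_r−ω_c),  ω_s=0, ω_r=1
30(0−ω_c) = −50(1−ω_c)  ⇒  80ω_c = 50  ⇒  ω_c = 5/8
sun–planet: 30·(0−5/8) = −10·(ω_p−ω_c)  ⇒  ω_p−ω_c = −(30/10)·(-5/8) = 15/8
ω_p = 5/8 + 15/8 = 5/2

5/2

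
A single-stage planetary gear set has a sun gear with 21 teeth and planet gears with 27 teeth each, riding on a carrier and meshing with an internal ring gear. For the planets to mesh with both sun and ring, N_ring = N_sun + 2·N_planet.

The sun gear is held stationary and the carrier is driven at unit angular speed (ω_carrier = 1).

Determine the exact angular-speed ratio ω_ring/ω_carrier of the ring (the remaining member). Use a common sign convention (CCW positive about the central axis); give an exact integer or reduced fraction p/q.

N_ring = 21 + 2·27 = 75
21(ω_s−ω_c) = −75(ω_r−ω_c),  ω_s=0, ω_c=1
ω_r = 1 − (21/75)(0−1) = 32/25
ω_r/ω_c = 32/25

32/25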